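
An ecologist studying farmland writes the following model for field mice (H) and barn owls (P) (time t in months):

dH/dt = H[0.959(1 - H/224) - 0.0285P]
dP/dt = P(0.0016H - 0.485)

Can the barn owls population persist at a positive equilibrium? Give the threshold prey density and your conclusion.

The predator equation gives dP/dt > 0 only when H > 0.485/0.0016 = 303.
Without the predator, H → K = 224. Since 224 < 303, the predator cannot invade.

Threshold H = 303; K < 303, so no, the predator goes extinct.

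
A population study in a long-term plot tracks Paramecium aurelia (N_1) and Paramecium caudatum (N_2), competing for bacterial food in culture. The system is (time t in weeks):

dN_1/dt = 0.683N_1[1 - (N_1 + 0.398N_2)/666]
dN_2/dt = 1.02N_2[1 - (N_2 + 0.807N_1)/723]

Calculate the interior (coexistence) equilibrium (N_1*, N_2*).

N_1* ≈ 557, N_2* ≈ 273

Setting both brackets to zero gives the nullclines N_1 + 0.398N_2 = 666 and 0.807N_1 + N_2 = 723.
Substituting N_2 = 723 - 0.807N_1 into the first: N_1(1 - 0.398·0.807) = 666 - 0.398·723.
So N_1* = 378/0.679 = 557, and then N_2* = 723 - 0.807·557 = 273.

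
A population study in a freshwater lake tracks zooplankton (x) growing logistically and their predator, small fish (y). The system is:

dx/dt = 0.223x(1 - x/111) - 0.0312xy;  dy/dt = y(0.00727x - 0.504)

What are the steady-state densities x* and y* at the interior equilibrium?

From dy/dt = 0 with y > 0: 0.00727x* = 0.504, so x* = 69.3.
Substitute into dx/dt = 0: 0.223(1 - 69.3/111) = 0.0312y*.
The bracket is 0.375, giving y* = 0.0837/0.0312 = 2.68.

x* ≈ 69.3, y* ≈ 2.68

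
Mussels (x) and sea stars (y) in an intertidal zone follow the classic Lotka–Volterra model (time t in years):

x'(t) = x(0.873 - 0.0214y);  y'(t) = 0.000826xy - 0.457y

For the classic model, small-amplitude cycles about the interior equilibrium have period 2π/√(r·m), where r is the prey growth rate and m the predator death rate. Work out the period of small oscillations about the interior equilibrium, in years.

T ≈ 9.95 years

Here r = 0.873 and m = 0.457, so r·m = 0.399.
ω = √0.399 = 0.632 per year, hence T = 2π/ω ≈ 9.95 years.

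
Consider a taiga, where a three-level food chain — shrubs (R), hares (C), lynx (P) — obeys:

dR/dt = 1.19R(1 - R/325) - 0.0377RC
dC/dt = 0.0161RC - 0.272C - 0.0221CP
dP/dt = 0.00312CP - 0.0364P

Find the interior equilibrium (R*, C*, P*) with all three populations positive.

From dP/dt = 0: 0.00312C* = 0.0364, so C* = 11.7.
From dR/dt = 0: 1.19(1 - R*/325) = 0.0377·11.7, giving R* = 325·(1 - 0.37) = 205.
From dC/dt = 0: 0.0161·205 - 0.272 = 0.0221P*, so P* = 3.03/0.0221 = 137.

R* ≈ 205, C* ≈ 11.7, P* ≈ 137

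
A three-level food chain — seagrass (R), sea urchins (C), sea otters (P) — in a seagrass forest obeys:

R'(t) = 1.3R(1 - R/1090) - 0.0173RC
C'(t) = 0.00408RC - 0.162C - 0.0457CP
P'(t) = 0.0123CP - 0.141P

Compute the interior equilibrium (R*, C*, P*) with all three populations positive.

From dP/dt = 0: 0.0123C* = 0.141, so C* = 11.5.
From dR/dt = 0: 1.3(1 - R*/1090) = 0.0173·11.5, giving R* = 1090·(1 - 0.153) = 924.
From dC/dt = 0: 0.00408·924 - 0.162 = 0.0457P*, so P* = 3.61/0.0457 = 78.9.

R* ≈ 924, C* ≈ 11.5, P* ≈ 78.9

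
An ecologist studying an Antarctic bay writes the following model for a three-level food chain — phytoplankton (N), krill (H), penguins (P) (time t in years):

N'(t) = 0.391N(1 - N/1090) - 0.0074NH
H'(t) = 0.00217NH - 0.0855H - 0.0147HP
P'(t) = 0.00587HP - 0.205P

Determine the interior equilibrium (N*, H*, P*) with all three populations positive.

From dP/dt = 0: 0.00587H* = 0.205, so H* = 34.9.
From dN/dt = 0: 0.391(1 - N*/1090) = 0.0074·34.9, giving N* = 1090·(1 - 0.661) = 370.
From dH/dt = 0: 0.00217·370 - 0.0855 = 0.0147P*, so P* = 0.716/0.0147 = 48.7.

N* ≈ 370, H* ≈ 34.9, P* ≈ 48.7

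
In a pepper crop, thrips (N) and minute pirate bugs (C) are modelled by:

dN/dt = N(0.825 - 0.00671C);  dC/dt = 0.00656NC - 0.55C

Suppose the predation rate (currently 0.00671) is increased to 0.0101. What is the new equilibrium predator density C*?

C* ≈ 81.7

At the interior fixed point, setting dN/dt = 0 with N > 0 fixes C* = (prey growth rate)/(NC coefficient) — independent of the other coefficients.
With the change, C* = 0.825/0.0101 = 81.7; it falls from 123.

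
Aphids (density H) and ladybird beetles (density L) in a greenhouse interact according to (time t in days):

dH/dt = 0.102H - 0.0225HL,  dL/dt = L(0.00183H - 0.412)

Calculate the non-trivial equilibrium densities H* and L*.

H* ≈ 225, L* ≈ 4.53

Set dL/dt = 0 with L > 0: 0.00183H - 0.412 = 0, so H* = 0.412/0.00183 = 225.
Set dH/dt = 0 with H > 0: 0.102 - 0.0225L = 0, so L* = 0.102/0.0225 = 4.53.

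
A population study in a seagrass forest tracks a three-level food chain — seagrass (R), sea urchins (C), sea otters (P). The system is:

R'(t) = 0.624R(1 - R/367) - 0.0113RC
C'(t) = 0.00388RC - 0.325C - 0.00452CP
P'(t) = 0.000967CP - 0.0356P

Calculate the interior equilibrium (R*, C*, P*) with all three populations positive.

R* ≈ 122, C* ≈ 36.8, P* ≈ 33.1

From dP/dt = 0: 0.000967C* = 0.0356, so C* = 36.8.
From dR/dt = 0: 0.624(1 - R*/367) = 0.0113·36.8, giving R* = 367·(1 - 0.667) = 122.
From dC/dt = 0: 0.00388·122 - 0.325 = 0.00452P*, so P* = 0.15/0.00452 = 33.1.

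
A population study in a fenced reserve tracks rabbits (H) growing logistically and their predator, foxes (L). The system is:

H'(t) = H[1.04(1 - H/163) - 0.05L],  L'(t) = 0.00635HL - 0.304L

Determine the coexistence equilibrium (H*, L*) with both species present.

H* ≈ 47.9, L* ≈ 14.7

From dL/dt = 0 with L > 0: 0.00635H* = 0.304, so H* = 47.9.
Substitute into dH/dt = 0: 1.04(1 - 47.9/163) = 0.05L*.
The bracket is 0.706, giving L* = 0.735/0.05 = 14.7.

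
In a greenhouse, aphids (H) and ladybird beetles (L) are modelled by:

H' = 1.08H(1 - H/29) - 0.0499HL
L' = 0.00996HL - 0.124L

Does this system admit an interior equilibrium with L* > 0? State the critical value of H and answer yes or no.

The predator equation gives dL/dt > 0 only when H > 0.124/0.00996 = 12.4.
Without the predator, H → K = 29. Since 29 > 12.4, the predator can invade and persist.

Threshold H = 12.4; K > 12.4, so yes, the predator persists.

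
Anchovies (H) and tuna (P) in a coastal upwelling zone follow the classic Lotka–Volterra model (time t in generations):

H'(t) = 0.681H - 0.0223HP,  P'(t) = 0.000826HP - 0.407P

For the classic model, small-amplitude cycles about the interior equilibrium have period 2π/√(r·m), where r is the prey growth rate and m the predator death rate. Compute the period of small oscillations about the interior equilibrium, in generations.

T ≈ 11.9 generations

Here r = 0.681 and m = 0.407, so r·m = 0.277.
ω = √0.277 = 0.526 per generation, hence T = 2π/ω ≈ 11.9 generations.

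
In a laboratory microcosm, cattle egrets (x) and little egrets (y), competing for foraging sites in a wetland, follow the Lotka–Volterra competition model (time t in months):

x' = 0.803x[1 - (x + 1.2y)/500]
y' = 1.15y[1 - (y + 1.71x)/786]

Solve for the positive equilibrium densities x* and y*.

x* ≈ 421, y* ≈ 65.6

Setting both brackets to zero gives the nullclines x + 1.2y = 500 and 1.71x + y = 786.
Substituting y = 786 - 1.71x into the first: x(1 - 1.2·1.71) = 500 - 1.2·786.
So x* = -443/-1.05 = 421, and then y* = 786 - 1.71·421 = 65.6.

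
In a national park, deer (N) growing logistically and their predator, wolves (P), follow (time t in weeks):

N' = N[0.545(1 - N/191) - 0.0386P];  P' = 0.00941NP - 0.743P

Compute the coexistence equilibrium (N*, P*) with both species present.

N* ≈ 79, P* ≈ 8.28

From dP/dt = 0 with P > 0: 0.00941N* = 0.743, so N* = 79.
Substitute into dN/dt = 0: 0.545(1 - 79/191) = 0.0386P*.
The bracket is 0.587, giving P* = 0.32/0.0386 = 8.28.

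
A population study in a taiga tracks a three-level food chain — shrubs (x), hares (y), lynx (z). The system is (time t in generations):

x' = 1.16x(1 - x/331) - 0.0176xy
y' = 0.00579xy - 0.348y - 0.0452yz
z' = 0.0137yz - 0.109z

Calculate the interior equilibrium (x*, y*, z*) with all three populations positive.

From dz/dt = 0: 0.0137y* = 0.109, so y* = 7.96.
From dx/dt = 0: 1.16(1 - x*/331) = 0.0176·7.96, giving x* = 331·(1 - 0.121) = 291.
From dy/dt = 0: 0.00579·291 - 0.348 = 0.0452z*, so z* = 1.34/0.0452 = 29.6.

x* ≈ 291, y* ≈ 7.96, z* ≈ 29.6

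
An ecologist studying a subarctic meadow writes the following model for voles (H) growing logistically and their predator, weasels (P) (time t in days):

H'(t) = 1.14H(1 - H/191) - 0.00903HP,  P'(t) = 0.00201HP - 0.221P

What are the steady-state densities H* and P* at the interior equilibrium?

H* ≈ 110, P* ≈ 53.6

From dP/dt = 0 with P > 0: 0.00201H* = 0.221, so H* = 110.
Substitute into dH/dt = 0: 1.14(1 - 110/191) = 0.00903P*.
The bracket is 0.424, giving P* = 0.484/0.00903 = 53.6.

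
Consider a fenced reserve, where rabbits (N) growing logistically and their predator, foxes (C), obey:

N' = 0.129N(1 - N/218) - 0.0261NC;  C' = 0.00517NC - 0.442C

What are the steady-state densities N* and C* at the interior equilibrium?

From dC/dt = 0 with C > 0: 0.00517N* = 0.442, so N* = 85.5.
Substitute into dN/dt = 0: 0.129(1 - 85.5/218) = 0.0261C*.
The bracket is 0.608, giving C* = 0.0784/0.0261 = 3.

N* ≈ 85.5, C* ≈ 3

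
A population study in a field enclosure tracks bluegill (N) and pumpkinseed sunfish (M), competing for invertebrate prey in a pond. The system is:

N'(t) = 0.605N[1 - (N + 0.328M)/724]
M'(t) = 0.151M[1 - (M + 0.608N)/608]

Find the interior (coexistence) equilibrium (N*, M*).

Setting both brackets to zero gives the nullclines N + 0.328M = 724 and 0.608N + M = 608.
Substituting M = 608 - 0.608N into the first: N(1 - 0.328·0.608) = 724 - 0.328·608.
So N* = 525/0.801 = 655, and then M* = 608 - 0.608·655 = 210.

N* ≈ 655, M* ≈ 210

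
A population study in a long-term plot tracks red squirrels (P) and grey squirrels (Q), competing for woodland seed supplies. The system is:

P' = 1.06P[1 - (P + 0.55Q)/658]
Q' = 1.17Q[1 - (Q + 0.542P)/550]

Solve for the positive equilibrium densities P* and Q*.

P* ≈ 506, Q* ≈ 275

Setting both brackets to zero gives the nullclines P + 0.55Q = 658 and 0.542P + Q = 550.
Substituting Q = 550 - 0.542P into the first: P(1 - 0.55·0.542) = 658 - 0.55·550.
So P* = 356/0.702 = 506, and then Q* = 550 - 0.542·506 = 275.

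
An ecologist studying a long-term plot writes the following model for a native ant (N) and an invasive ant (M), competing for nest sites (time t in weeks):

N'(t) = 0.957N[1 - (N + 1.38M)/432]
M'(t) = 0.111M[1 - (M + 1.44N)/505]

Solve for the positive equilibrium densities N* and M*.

Setting both brackets to zero gives the nullclines N + 1.38M = 432 and 1.44N + M = 505.
Substituting M = 505 - 1.44N into the first: N(1 - 1.38·1.44) = 432 - 1.38·505.
So N* = -265/-0.987 = 268, and then M* = 505 - 1.44·268 = 119.

N* ≈ 268, M* ≈ 119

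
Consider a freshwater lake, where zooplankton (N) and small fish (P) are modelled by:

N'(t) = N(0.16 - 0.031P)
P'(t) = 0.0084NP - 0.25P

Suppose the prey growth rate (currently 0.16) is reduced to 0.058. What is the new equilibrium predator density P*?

P* ≈ 1.87

At the interior fixed point, setting dN/dt = 0 with N > 0 fixes P* = (prey growth rate)/(NP coefficient) — independent of the other coefficients.
With the change, P* = 0.058/0.031 = 1.87; it falls from 5.16.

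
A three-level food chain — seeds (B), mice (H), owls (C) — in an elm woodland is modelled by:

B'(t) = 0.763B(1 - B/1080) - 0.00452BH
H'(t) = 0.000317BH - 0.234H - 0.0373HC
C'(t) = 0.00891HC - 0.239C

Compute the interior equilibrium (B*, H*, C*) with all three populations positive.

From dC/dt = 0: 0.00891H* = 0.239, so H* = 26.8.
From dB/dt = 0: 0.763(1 - B*/1080) = 0.00452·26.8, giving B* = 1080·(1 - 0.159) = 908.
From dH/dt = 0: 0.000317·908 - 0.234 = 0.0373C*, so C* = 0.054/0.0373 = 1.45.

B* ≈ 908, H* ≈ 26.8, C* ≈ 1.45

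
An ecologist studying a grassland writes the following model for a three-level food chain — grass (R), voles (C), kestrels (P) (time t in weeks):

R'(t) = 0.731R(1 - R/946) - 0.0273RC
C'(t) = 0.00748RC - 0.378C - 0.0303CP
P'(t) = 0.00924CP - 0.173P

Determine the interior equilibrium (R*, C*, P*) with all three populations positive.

From dP/dt = 0: 0.00924C* = 0.173, so C* = 18.7.
From dR/dt = 0: 0.731(1 - R*/946) = 0.0273·18.7, giving R* = 946·(1 - 0.699) = 285.
From dC/dt = 0: 0.00748·285 - 0.378 = 0.0303P*, so P* = 1.75/0.0303 = 57.8.

R* ≈ 285, C* ≈ 18.7, P* ≈ 57.8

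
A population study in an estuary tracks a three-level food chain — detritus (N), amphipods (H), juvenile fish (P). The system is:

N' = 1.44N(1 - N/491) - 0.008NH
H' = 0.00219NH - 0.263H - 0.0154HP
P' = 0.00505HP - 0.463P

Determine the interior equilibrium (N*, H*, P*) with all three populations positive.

From dP/dt = 0: 0.00505H* = 0.463, so H* = 91.7.
From dN/dt = 0: 1.44(1 - N*/491) = 0.008·91.7, giving N* = 491·(1 - 0.509) = 241.
From dH/dt = 0: 0.00219·241 - 0.263 = 0.0154P*, so P* = 0.265/0.0154 = 17.2.

N* ≈ 241, H* ≈ 91.7, P* ≈ 17.2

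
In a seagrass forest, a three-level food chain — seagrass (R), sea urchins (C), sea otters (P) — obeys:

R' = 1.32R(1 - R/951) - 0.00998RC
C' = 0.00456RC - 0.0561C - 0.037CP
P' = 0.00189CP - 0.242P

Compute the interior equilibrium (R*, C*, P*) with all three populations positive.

R* ≈ 30.4, C* ≈ 128, P* ≈ 2.23

From dP/dt = 0: 0.00189C* = 0.242, so C* = 128.
From dR/dt = 0: 1.32(1 - R*/951) = 0.00998·128, giving R* = 951·(1 - 0.968) = 30.4.
From dC/dt = 0: 0.00456·30.4 - 0.0561 = 0.037P*, so P* = 0.0823/0.037 = 2.23.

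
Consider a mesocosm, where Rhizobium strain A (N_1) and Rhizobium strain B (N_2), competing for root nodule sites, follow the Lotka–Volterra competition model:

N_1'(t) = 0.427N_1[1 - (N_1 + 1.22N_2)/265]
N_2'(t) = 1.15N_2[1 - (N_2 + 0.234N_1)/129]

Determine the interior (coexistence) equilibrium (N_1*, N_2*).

N_1* ≈ 151, N_2* ≈ 93.8

Setting both brackets to zero gives the nullclines N_1 + 1.22N_2 = 265 and 0.234N_1 + N_2 = 129.
Substituting N_2 = 129 - 0.234N_1 into the first: N_1(1 - 1.22·0.234) = 265 - 1.22·129.
So N_1* = 108/0.715 = 151, and then N_2* = 129 - 0.234·151 = 93.8.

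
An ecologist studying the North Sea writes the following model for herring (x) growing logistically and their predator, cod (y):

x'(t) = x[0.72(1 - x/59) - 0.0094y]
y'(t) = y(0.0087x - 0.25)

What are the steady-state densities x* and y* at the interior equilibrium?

x* ≈ 28.7, y* ≈ 39.3

From dy/dt = 0 with y > 0: 0.0087x* = 0.25, so x* = 28.7.
Substitute into dx/dt = 0: 0.72(1 - 28.7/59) = 0.0094y*.
The bracket is 0.513, giving y* = 0.369/0.0094 = 39.3.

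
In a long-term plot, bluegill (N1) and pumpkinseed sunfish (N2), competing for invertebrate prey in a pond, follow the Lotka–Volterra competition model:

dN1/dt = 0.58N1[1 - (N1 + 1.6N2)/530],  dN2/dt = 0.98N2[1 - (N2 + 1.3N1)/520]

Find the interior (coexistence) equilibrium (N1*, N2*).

N1* ≈ 280, N2* ≈ 156

Setting both brackets to zero gives the nullclines N1 + 1.6N2 = 530 and 1.3N1 + N2 = 520.
Substituting N2 = 520 - 1.3N1 into the first: N1(1 - 1.6·1.3) = 530 - 1.6·520.
So N1* = -302/-1.08 = 280, and then N2* = 520 - 1.3·280 = 156.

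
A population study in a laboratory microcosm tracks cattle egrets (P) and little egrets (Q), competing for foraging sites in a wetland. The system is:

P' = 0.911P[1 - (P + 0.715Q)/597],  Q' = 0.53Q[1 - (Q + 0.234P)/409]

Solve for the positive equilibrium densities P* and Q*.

Setting both brackets to zero gives the nullclines P + 0.715Q = 597 and 0.234P + Q = 409.
Substituting Q = 409 - 0.234P into the first: P(1 - 0.715·0.234) = 597 - 0.715·409.
So P* = 305/0.833 = 366, and then Q* = 409 - 0.234·366 = 323.

P* ≈ 366, Q* ≈ 323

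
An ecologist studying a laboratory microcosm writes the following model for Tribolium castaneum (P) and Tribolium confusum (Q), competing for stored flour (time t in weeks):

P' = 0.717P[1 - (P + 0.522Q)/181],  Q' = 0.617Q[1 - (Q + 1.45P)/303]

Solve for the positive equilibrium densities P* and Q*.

Setting both brackets to zero gives the nullclines P + 0.522Q = 181 and 1.45P + Q = 303.
Substituting Q = 303 - 1.45P into the first: P(1 - 0.522·1.45) = 181 - 0.522·303.
So P* = 22.8/0.243 = 93.9, and then Q* = 303 - 1.45·93.9 = 167.

P* ≈ 93.9, Q* ≈ 167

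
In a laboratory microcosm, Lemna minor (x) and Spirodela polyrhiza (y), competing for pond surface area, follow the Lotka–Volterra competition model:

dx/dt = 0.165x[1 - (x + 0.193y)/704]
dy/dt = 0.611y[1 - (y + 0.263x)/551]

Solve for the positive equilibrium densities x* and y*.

x* ≈ 630, y* ≈ 385

Setting both brackets to zero gives the nullclines x + 0.193y = 704 and 0.263x + y = 551.
Substituting y = 551 - 0.263x into the first: x(1 - 0.193·0.263) = 704 - 0.193·551.
So x* = 598/0.949 = 630, and then y* = 551 - 0.263·630 = 385.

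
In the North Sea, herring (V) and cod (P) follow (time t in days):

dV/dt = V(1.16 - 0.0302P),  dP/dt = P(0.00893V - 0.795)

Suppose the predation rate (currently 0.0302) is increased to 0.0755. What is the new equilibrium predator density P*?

P* ≈ 15.4

At the interior fixed point, setting dV/dt = 0 with V > 0 fixes P* = (prey growth rate)/(VP coefficient) — independent of the other coefficients.
With the change, P* = 1.16/0.0755 = 15.4; it falls from 38.4.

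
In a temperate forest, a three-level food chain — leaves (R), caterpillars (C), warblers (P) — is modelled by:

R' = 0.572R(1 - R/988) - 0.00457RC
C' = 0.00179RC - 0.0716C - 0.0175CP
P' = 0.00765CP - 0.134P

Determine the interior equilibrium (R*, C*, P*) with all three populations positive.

From dP/dt = 0: 0.00765C* = 0.134, so C* = 17.5.
From dR/dt = 0: 0.572(1 - R*/988) = 0.00457·17.5, giving R* = 988·(1 - 0.14) = 850.
From dC/dt = 0: 0.00179·850 - 0.0716 = 0.0175P*, so P* = 1.45/0.0175 = 82.8.

R* ≈ 850, C* ≈ 17.5, P* ≈ 82.8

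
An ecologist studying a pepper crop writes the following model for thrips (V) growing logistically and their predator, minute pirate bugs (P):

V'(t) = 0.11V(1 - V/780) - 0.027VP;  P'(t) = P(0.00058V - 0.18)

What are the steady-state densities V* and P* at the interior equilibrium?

V* ≈ 310, P* ≈ 2.45

From dP/dt = 0 with P > 0: 0.00058V* = 0.18, so V* = 310.
Substitute into dV/dt = 0: 0.11(1 - 310/780) = 0.027P*.
The bracket is 0.602, giving P* = 0.0662/0.027 = 2.45.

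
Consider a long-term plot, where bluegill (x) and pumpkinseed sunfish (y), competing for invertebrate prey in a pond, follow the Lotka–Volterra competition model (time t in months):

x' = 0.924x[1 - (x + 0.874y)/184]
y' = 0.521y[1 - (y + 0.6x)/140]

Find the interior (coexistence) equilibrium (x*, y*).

Setting both brackets to zero gives the nullclines x + 0.874y = 184 and 0.6x + y = 140.
Substituting y = 140 - 0.6x into the first: x(1 - 0.874·0.6) = 184 - 0.874·140.
So x* = 61.6/0.476 = 130, and then y* = 140 - 0.6·130 = 62.2.

x* ≈ 130, y* ≈ 62.2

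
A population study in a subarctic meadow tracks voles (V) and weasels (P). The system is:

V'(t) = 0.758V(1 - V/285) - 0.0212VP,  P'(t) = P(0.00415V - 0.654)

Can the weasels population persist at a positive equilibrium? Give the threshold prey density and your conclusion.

Threshold V = 158; K > 158, so yes, the predator persists.

The predator equation gives dP/dt > 0 only when V > 0.654/0.00415 = 158.
Without the predator, V → K = 285. Since 285 > 158, the predator can invade and persist.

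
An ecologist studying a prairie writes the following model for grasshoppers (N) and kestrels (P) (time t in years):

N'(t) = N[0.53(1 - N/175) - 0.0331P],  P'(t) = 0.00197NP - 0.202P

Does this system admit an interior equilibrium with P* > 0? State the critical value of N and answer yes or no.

Threshold N = 103; K > 103, so yes, the predator persists.

The predator equation gives dP/dt > 0 only when N > 0.202/0.00197 = 103.
Without the predator, N → K = 175. Since 175 > 103, the predator can invade and persist.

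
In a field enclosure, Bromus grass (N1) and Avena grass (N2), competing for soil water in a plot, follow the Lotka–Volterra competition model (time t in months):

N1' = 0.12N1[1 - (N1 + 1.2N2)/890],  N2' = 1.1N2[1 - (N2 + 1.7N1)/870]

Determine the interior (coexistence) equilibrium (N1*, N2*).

N1* ≈ 148, N2* ≈ 618

Setting both brackets to zero gives the nullclines N1 + 1.2N2 = 890 and 1.7N1 + N2 = 870.
Substituting N2 = 870 - 1.7N1 into the first: N1(1 - 1.2·1.7) = 890 - 1.2·870.
So N1* = -154/-1.04 = 148, and then N2* = 870 - 1.7·148 = 618.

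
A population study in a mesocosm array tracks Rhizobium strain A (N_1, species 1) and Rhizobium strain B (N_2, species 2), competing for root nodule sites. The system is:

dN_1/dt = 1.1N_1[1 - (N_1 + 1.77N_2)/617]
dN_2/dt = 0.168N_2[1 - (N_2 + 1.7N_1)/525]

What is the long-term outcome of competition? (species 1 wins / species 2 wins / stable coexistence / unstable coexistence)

unstable coexistence (outcome depends on initial conditions)

Compare the nullcline intercepts: K1/α12 = 617/1.77 = 349 < K2 = 525; K2/α21 = 525/1.7 = 309 < K1 = 617.
Since both are reversed, neither can invade when rare; the interior point is a saddle.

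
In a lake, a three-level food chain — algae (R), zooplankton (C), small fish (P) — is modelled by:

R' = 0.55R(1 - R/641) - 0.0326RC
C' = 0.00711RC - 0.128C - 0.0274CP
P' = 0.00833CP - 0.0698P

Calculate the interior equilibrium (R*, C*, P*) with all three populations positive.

From dP/dt = 0: 0.00833C* = 0.0698, so C* = 8.38.
From dR/dt = 0: 0.55(1 - R*/641) = 0.0326·8.38, giving R* = 641·(1 - 0.497) = 323.
From dC/dt = 0: 0.00711·323 - 0.128 = 0.0274P*, so P* = 2.17/0.0274 = 79.

R* ≈ 323, C* ≈ 8.38, P* ≈ 79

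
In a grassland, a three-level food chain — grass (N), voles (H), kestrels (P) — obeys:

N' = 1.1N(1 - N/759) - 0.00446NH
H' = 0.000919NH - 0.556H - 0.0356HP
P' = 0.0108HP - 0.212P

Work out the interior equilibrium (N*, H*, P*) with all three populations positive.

N* ≈ 699, H* ≈ 19.6, P* ≈ 2.42

From dP/dt = 0: 0.0108H* = 0.212, so H* = 19.6.
From dN/dt = 0: 1.1(1 - N*/759) = 0.00446·19.6, giving N* = 759·(1 - 0.0796) = 699.
From dH/dt = 0: 0.000919·699 - 0.556 = 0.0356P*, so P* = 0.086/0.0356 = 2.42.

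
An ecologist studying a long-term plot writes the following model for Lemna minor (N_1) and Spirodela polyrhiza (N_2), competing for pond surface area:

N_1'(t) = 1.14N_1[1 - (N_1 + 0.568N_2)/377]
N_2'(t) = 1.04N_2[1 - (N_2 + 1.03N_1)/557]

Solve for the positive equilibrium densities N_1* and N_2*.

Setting both brackets to zero gives the nullclines N_1 + 0.568N_2 = 377 and 1.03N_1 + N_2 = 557.
Substituting N_2 = 557 - 1.03N_1 into the first: N_1(1 - 0.568·1.03) = 377 - 0.568·557.
So N_1* = 60.6/0.415 = 146, and then N_2* = 557 - 1.03·146 = 407.

N_1* ≈ 146, N_2* ≈ 407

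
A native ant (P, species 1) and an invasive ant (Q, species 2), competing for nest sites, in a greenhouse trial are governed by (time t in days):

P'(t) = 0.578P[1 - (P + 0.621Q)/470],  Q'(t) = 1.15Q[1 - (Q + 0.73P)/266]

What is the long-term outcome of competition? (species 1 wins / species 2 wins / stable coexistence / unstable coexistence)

species 1 excludes species 2

Compare the nullcline intercepts: K1/α12 = 470/0.621 = 757 > K2 = 266; K2/α21 = 266/0.73 = 364 < K1 = 470.
Since the inequalities point opposite ways, species 1 can invade but species 2 cannot.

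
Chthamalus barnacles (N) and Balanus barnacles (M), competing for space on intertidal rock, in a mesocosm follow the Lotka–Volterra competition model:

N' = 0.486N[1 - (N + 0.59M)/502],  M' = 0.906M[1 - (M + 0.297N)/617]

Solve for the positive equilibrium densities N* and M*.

Setting both brackets to zero gives the nullclines N + 0.59M = 502 and 0.297N + M = 617.
Substituting M = 617 - 0.297N into the first: N(1 - 0.59·0.297) = 502 - 0.59·617.
So N* = 138/0.825 = 167, and then M* = 617 - 0.297·167 = 567.

N* ≈ 167, M* ≈ 567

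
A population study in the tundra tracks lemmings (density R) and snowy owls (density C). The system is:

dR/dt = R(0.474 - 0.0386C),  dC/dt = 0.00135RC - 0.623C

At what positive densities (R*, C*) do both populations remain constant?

R* ≈ 461, C* ≈ 12.3

Set dC/dt = 0 with C > 0: 0.00135R - 0.623 = 0, so R* = 0.623/0.00135 = 461.
Set dR/dt = 0 with R > 0: 0.474 - 0.0386C = 0, so C* = 0.474/0.0386 = 12.3.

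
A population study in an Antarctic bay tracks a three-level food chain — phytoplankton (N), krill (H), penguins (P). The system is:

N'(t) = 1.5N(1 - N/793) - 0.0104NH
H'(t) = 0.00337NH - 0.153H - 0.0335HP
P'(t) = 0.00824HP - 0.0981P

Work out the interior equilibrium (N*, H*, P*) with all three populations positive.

N* ≈ 728, H* ≈ 11.9, P* ≈ 68.6

From dP/dt = 0: 0.00824H* = 0.0981, so H* = 11.9.
From dN/dt = 0: 1.5(1 - N*/793) = 0.0104·11.9, giving N* = 793·(1 - 0.0825) = 728.
From dH/dt = 0: 0.00337·728 - 0.153 = 0.0335P*, so P* = 2.3/0.0335 = 68.6.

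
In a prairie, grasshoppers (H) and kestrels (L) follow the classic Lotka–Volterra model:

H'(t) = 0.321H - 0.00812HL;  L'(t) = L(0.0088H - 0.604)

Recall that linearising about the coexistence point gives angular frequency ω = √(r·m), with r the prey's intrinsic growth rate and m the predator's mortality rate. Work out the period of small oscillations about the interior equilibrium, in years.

Here r = 0.321 and m = 0.604, so r·m = 0.194.
ω = √0.194 = 0.44 per year, hence T = 2π/ω ≈ 14.3 years.

T ≈ 14.3 years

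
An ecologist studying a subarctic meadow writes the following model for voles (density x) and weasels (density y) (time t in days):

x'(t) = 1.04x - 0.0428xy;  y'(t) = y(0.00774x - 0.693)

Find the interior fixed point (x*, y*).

Set dy/dt = 0 with y > 0: 0.00774x - 0.693 = 0, so x* = 0.693/0.00774 = 89.5.
Set dx/dt = 0 with x > 0: 1.04 - 0.0428y = 0, so y* = 1.04/0.0428 = 24.3.

x* ≈ 89.5, y* ≈ 24.3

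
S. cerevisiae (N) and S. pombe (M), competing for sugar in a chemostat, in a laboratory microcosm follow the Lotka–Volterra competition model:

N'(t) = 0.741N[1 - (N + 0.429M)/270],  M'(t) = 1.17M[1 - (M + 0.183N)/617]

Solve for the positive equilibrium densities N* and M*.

Setting both brackets to zero gives the nullclines N + 0.429M = 270 and 0.183N + M = 617.
Substituting M = 617 - 0.183N into the first: N(1 - 0.429·0.183) = 270 - 0.429·617.
So N* = 5.31/0.921 = 5.76, and then M* = 617 - 0.183·5.76 = 616.

N* ≈ 5.76, M* ≈ 616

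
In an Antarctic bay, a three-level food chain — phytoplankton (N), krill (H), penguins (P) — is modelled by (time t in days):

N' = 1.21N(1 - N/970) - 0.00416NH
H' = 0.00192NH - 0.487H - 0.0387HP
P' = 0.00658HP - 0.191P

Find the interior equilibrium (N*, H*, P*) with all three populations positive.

From dP/dt = 0: 0.00658H* = 0.191, so H* = 29.
From dN/dt = 0: 1.21(1 - N*/970) = 0.00416·29, giving N* = 970·(1 - 0.0998) = 873.
From dH/dt = 0: 0.00192·873 - 0.487 = 0.0387P*, so P* = 1.19/0.0387 = 30.7.

N* ≈ 873, H* ≈ 29, P* ≈ 30.7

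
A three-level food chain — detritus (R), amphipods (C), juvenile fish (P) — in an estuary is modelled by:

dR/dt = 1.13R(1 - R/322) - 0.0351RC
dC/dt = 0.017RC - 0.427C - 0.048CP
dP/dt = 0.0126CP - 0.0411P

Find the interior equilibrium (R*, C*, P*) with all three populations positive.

From dP/dt = 0: 0.0126C* = 0.0411, so C* = 3.26.
From dR/dt = 0: 1.13(1 - R*/322) = 0.0351·3.26, giving R* = 322·(1 - 0.101) = 289.
From dC/dt = 0: 0.017·289 - 0.427 = 0.048P*, so P* = 4.49/0.048 = 93.6.

R* ≈ 289, C* ≈ 3.26, P* ≈ 93.6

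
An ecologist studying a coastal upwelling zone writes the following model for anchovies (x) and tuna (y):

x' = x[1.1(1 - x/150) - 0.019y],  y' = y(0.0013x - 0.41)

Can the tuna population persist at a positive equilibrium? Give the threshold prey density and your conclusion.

The predator equation gives dy/dt > 0 only when x > 0.41/0.0013 = 315.
Without the predator, x → K = 150. Since 150 < 315, the predator cannot invade.

Threshold x = 315; K < 315, so no, the predator goes extinct.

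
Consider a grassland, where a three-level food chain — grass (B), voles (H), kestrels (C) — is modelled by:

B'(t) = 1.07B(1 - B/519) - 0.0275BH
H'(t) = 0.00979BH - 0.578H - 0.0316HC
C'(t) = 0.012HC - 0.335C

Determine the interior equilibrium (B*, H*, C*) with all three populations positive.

From dC/dt = 0: 0.012H* = 0.335, so H* = 27.9.
From dB/dt = 0: 1.07(1 - B*/519) = 0.0275·27.9, giving B* = 519·(1 - 0.717) = 147.
From dH/dt = 0: 0.00979·147 - 0.578 = 0.0316C*, so C* = 0.857/0.0316 = 27.1.

B* ≈ 147, H* ≈ 27.9, C* ≈ 27.1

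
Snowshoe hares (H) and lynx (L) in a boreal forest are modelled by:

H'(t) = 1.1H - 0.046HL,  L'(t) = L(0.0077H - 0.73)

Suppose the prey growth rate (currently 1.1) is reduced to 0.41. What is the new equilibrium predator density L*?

At the interior fixed point, setting dH/dt = 0 with H > 0 fixes L* = (prey growth rate)/(HL coefficient) — independent of the other coefficients.
With the change, L* = 0.41/0.046 = 8.91; it falls from 23.9.

L* ≈ 8.91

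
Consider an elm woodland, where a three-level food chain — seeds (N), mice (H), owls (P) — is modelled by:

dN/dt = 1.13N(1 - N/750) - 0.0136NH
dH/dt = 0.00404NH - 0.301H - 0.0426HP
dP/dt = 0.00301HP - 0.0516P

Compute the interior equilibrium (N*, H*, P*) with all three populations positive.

From dP/dt = 0: 0.00301H* = 0.0516, so H* = 17.1.
From dN/dt = 0: 1.13(1 - N*/750) = 0.0136·17.1, giving N* = 750·(1 - 0.206) = 595.
From dH/dt = 0: 0.00404·595 - 0.301 = 0.0426P*, so P* = 2.1/0.0426 = 49.4.

N* ≈ 595, H* ≈ 17.1, P* ≈ 49.4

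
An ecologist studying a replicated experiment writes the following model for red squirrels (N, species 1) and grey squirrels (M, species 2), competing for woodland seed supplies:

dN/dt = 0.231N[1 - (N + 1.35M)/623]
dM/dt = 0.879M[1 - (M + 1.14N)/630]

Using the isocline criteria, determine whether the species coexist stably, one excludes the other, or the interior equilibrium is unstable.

Compare the nullcline intercepts: K1/α12 = 623/1.35 = 461 < K2 = 630; K2/α21 = 630/1.14 = 553 < K1 = 623.
Since both are reversed, neither can invade when rare; the interior point is a saddle.

unstable coexistence (outcome depends on initial conditions)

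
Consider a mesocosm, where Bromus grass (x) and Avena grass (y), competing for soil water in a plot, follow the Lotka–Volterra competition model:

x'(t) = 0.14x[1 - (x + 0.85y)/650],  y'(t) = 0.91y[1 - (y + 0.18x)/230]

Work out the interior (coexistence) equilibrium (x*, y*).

x* ≈ 537, y* ≈ 133

Setting both brackets to zero gives the nullclines x + 0.85y = 650 and 0.18x + y = 230.
Substituting y = 230 - 0.18x into the first: x(1 - 0.85·0.18) = 650 - 0.85·230.
So x* = 454/0.847 = 537, and then y* = 230 - 0.18·537 = 133.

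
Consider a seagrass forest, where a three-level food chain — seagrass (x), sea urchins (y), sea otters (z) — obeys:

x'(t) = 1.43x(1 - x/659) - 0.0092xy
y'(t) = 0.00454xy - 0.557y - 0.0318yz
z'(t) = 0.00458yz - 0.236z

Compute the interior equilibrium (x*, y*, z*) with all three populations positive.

From dz/dt = 0: 0.00458y* = 0.236, so y* = 51.5.
From dx/dt = 0: 1.43(1 - x*/659) = 0.0092·51.5, giving x* = 659·(1 - 0.332) = 441.
From dy/dt = 0: 0.00454·441 - 0.557 = 0.0318z*, so z* = 1.44/0.0318 = 45.4.

x* ≈ 441, y* ≈ 51.5, z* ≈ 45.4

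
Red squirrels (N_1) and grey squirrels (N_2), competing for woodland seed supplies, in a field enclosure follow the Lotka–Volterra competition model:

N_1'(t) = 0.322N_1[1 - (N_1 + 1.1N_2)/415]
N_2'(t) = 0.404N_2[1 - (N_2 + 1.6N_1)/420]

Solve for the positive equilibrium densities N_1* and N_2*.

Setting both brackets to zero gives the nullclines N_1 + 1.1N_2 = 415 and 1.6N_1 + N_2 = 420.
Substituting N_2 = 420 - 1.6N_1 into the first: N_1(1 - 1.1·1.6) = 415 - 1.1·420.
So N_1* = -47/-0.76 = 61.8, and then N_2* = 420 - 1.6·61.8 = 321.

N_1* ≈ 61.8, N_2* ≈ 321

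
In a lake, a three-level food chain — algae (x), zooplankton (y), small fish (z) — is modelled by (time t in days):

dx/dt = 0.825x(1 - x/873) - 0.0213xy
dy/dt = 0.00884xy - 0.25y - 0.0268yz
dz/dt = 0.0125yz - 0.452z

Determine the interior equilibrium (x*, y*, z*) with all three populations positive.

From dz/dt = 0: 0.0125y* = 0.452, so y* = 36.2.
From dx/dt = 0: 0.825(1 - x*/873) = 0.0213·36.2, giving x* = 873·(1 - 0.934) = 58.
From dy/dt = 0: 0.00884·58 - 0.25 = 0.0268z*, so z* = 0.263/0.0268 = 9.8.

x* ≈ 58, y* ≈ 36.2, z* ≈ 9.8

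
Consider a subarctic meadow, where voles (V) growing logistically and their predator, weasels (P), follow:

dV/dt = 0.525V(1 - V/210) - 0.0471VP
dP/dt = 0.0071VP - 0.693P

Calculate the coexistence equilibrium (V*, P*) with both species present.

V* ≈ 97.6, P* ≈ 5.97

From dP/dt = 0 with P > 0: 0.0071V* = 0.693, so V* = 97.6.
Substitute into dV/dt = 0: 0.525(1 - 97.6/210) = 0.0471P*.
The bracket is 0.535, giving P* = 0.281/0.0471 = 5.97.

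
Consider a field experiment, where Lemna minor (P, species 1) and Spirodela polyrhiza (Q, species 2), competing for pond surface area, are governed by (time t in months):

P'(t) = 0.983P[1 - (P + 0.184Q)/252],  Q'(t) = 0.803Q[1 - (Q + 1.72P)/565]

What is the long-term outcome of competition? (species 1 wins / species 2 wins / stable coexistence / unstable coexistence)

Compare the nullcline intercepts: K1/α12 = 252/0.184 = 1370 > K2 = 565; K2/α21 = 565/1.72 = 328 > K1 = 252.
Since both inequalities hold, each species can invade when rare, so the interior equilibrium is stable.

stable coexistence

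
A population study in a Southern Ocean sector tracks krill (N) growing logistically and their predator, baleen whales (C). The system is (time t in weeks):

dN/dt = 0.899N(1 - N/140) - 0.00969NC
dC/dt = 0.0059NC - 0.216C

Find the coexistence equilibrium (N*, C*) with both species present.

N* ≈ 36.6, C* ≈ 68.5

From dC/dt = 0 with C > 0: 0.0059N* = 0.216, so N* = 36.6.
Substitute into dN/dt = 0: 0.899(1 - 36.6/140) = 0.00969C*.
The bracket is 0.738, giving C* = 0.664/0.00969 = 68.5.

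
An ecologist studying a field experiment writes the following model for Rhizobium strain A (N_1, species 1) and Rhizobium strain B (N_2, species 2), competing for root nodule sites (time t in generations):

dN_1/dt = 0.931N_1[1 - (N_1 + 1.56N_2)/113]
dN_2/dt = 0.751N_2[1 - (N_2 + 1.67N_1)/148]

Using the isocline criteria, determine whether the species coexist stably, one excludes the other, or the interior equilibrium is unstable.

Compare the nullcline intercepts: K1/α12 = 113/1.56 = 72.4 < K2 = 148; K2/α21 = 148/1.67 = 88.6 < K1 = 113.
Since both are reversed, neither can invade when rare; the interior point is a saddle.

unstable coexistence (outcome depends on initial conditions)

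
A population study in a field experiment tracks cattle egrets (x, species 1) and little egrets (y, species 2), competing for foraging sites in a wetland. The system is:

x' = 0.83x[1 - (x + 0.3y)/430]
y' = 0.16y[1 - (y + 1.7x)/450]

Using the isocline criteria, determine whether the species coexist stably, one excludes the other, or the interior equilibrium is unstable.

Compare the nullcline intercepts: K1/α12 = 430/0.3 = 1430 > K2 = 450; K2/α21 = 450/1.7 = 265 < K1 = 430.
Since the inequalities point opposite ways, species 1 can invade but species 2 cannot.

species 1 excludes species 2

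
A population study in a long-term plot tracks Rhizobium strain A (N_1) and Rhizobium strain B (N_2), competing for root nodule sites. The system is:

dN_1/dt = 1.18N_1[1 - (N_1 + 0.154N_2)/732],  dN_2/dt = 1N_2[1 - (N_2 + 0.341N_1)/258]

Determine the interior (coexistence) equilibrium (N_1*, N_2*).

Setting both brackets to zero gives the nullclines N_1 + 0.154N_2 = 732 and 0.341N_1 + N_2 = 258.
Substituting N_2 = 258 - 0.341N_1 into the first: N_1(1 - 0.154·0.341) = 732 - 0.154·258.
So N_1* = 692/0.947 = 731, and then N_2* = 258 - 0.341·731 = 8.85.

N_1* ≈ 731, N_2* ≈ 8.85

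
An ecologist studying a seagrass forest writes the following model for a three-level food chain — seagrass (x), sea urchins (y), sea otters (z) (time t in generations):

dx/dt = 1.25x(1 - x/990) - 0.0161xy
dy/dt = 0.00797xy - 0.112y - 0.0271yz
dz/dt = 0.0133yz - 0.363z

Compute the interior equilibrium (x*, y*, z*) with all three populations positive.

From dz/dt = 0: 0.0133y* = 0.363, so y* = 27.3.
From dx/dt = 0: 1.25(1 - x*/990) = 0.0161·27.3, giving x* = 990·(1 - 0.352) = 642.
From dy/dt = 0: 0.00797·642 - 0.112 = 0.0271z*, so z* = 5/0.0271 = 185.

x* ≈ 642, y* ≈ 27.3, z* ≈ 185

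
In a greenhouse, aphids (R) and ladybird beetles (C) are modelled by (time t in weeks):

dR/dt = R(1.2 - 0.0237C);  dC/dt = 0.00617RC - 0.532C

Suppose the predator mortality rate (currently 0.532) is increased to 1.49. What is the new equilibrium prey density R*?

At the interior fixed point, setting dC/dt = 0 with C > 0 fixes R* = (predator death rate)/(RC coefficient) — independent of the other coefficients.
With the change, R* = 1.49/0.00617 = 241; it rises from 86.2.

R* ≈ 241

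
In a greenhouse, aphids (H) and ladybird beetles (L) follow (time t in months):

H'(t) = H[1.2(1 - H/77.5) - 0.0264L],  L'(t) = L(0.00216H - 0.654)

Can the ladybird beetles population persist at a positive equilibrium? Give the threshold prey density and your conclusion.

Threshold H = 303; K < 303, so no, the predator goes extinct.

The predator equation gives dL/dt > 0 only when H > 0.654/0.00216 = 303.
Without the predator, H → K = 77.5. Since 77.5 < 303, the predator cannot invade.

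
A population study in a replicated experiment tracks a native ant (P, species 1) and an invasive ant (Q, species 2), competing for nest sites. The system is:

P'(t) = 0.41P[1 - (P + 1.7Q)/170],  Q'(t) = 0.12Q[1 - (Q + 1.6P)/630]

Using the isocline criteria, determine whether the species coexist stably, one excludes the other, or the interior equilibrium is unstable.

Compare the nullcline intercepts: K1/α12 = 170/1.7 = 100 < K2 = 630; K2/α21 = 630/1.6 = 394 > K1 = 170.
Since the inequalities point opposite ways, species 2 can invade but species 1 cannot.

species 2 excludes species 1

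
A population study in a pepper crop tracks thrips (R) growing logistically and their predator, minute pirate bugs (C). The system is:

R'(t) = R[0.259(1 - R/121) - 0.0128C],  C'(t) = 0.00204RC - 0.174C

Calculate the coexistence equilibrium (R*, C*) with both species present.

From dC/dt = 0 with C > 0: 0.00204R* = 0.174, so R* = 85.3.
Substitute into dR/dt = 0: 0.259(1 - 85.3/121) = 0.0128C*.
The bracket is 0.295, giving C* = 0.0764/0.0128 = 5.97.

R* ≈ 85.3, C* ≈ 5.97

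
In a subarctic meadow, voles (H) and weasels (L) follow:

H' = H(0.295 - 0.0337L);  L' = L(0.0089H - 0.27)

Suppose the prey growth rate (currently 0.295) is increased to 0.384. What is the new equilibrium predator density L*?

L* ≈ 11.4

At the interior fixed point, setting dH/dt = 0 with H > 0 fixes L* = (prey growth rate)/(HL coefficient) — independent of the other coefficients.
With the change, L* = 0.384/0.0337 = 11.4; it rises from 8.75.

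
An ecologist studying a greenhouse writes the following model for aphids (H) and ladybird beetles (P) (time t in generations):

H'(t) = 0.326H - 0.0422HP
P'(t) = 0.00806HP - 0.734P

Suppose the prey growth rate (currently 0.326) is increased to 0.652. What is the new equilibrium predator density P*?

At the interior fixed point, setting dH/dt = 0 with H > 0 fixes P* = (prey growth rate)/(HP coefficient) — independent of the other coefficients.
With the change, P* = 0.652/0.0422 = 15.5; it rises from 7.73.

P* ≈ 15.5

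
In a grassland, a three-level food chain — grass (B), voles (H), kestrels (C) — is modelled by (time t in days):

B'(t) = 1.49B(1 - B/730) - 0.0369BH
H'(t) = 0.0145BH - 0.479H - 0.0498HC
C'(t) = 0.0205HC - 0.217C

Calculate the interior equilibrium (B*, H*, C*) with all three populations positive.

B* ≈ 539, H* ≈ 10.6, C* ≈ 147

From dC/dt = 0: 0.0205H* = 0.217, so H* = 10.6.
From dB/dt = 0: 1.49(1 - B*/730) = 0.0369·10.6, giving B* = 730·(1 - 0.262) = 539.
From dH/dt = 0: 0.0145·539 - 0.479 = 0.0498C*, so C* = 7.33/0.0498 = 147.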